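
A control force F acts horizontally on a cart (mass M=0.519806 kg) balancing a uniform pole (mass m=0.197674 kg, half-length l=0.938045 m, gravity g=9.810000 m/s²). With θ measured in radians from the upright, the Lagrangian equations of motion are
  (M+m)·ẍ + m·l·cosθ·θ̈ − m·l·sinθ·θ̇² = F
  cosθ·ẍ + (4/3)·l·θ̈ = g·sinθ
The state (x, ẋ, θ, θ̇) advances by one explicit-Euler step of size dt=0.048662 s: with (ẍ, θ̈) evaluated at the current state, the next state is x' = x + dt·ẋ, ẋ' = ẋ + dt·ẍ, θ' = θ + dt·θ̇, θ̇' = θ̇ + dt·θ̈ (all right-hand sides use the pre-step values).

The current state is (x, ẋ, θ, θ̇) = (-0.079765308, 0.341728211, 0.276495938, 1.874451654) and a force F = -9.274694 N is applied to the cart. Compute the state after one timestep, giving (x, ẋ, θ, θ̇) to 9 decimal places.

(-0.063136130, -0.453168333, 0.367710504, 2.590052737)

sinθ=0.272986361, cosθ=0.962017904
temp = (F + m·l·θ̇²·sinθ)/(M+m) = (-9.274694 + 0.177853600)/0.717480 = -12.678876624
θ̈ = (g·sinθ − cosθ·temp)/(l·(4/3 − m·cos²θ/(M+m))) = 14.705541971
ẍ = temp − m·l·θ̈·cosθ/(M+m) = -16.335057001
Euler: x'=-0.079765308+0.048662·0.341728211=-0.063136130, ẋ'=0.341728211+0.048662·-16.335057001=-0.453168333
       θ'=0.276495938+0.048662·1.874451654=0.367710504, θ̇'=1.874451654+0.048662·14.705541971=2.590052737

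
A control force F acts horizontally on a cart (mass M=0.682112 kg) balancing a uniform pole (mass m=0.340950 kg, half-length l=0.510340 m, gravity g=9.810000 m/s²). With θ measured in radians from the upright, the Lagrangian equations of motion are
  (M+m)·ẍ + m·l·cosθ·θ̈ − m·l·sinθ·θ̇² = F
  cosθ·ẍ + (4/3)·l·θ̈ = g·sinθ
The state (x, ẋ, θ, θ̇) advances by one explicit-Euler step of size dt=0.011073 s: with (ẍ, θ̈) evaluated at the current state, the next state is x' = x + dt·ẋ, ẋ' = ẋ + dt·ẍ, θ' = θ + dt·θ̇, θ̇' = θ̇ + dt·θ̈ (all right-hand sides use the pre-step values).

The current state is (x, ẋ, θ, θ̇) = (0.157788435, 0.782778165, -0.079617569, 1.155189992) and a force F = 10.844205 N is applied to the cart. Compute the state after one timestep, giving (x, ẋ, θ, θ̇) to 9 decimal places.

(0.166456138, 0.941530875, -0.066826150, 0.909928167)

sinθ=-0.079533480, cosθ=0.996832195
temp = (F + m·l·θ̇²·sinθ)/(M+m) = (10.844205 + -0.018467458)/1.023062 = 10.581702323
θ̈ = (g·sinθ − cosθ·temp)/(l·(4/3 − m·cos²θ/(M+m))) = -22.149537190
ẍ = temp − m·l·θ̈·cosθ/(M+m) = 14.336919533
Euler: x'=0.157788435+0.011073·0.782778165=0.166456138, ẋ'=0.782778165+0.011073·14.336919533=0.941530875
       θ'=-0.079617569+0.011073·1.155189992=-0.066826150, θ̇'=1.155189992+0.011073·-22.149537190=0.909928167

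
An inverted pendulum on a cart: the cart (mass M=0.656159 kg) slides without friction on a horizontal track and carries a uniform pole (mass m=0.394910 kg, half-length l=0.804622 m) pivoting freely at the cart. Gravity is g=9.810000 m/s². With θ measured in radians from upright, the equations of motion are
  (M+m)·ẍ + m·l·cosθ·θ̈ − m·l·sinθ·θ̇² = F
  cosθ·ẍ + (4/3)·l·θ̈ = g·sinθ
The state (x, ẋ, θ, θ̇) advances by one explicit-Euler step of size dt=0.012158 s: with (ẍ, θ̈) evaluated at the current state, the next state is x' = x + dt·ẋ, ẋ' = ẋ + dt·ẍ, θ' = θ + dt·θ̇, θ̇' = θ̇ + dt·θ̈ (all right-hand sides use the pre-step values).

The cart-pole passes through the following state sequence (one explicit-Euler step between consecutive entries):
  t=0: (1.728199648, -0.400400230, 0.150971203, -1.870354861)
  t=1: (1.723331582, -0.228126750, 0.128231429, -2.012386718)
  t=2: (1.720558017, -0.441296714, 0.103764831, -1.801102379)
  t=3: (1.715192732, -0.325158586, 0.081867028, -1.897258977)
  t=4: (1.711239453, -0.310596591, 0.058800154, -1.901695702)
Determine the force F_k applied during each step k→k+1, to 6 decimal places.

step 0→1:
  ẍ = (ẋ'−ẋ)/dt = (-0.228126750−-0.400400230)/0.012158 = 14.169558
  θ̈ = (θ̇'−θ̇)/dt = (-2.012386718−-1.870354861)/0.012158 = -11.682173
  sinθ=0.150398, cosθ=0.988625
  F = (M+m)·ẍ + m·l·cosθ·θ̈ − m·l·sinθ·θ̇² = 14.893183 + -3.669826 − 0.167179 = 11.056178
step 1→2:
  ẍ = (ẋ'−ẋ)/dt = (-0.441296714−-0.228126750)/0.012158 = -17.533308
  θ̈ = (θ̇'−θ̇)/dt = (-1.801102379−-2.012386718)/0.012158 = 17.378215
  sinθ=0.127880, cosθ=0.991790
  F = (M+m)·ẍ + m·l·cosθ·θ̈ − m·l·sinθ·θ̇² = -18.428717 + 5.476647 − 0.164557 = -13.116627
step 2→3:
  ẍ = (ẋ'−ẋ)/dt = (-0.325158586−-0.441296714)/0.012158 = 9.552404
  θ̈ = (θ̇'−θ̇)/dt = (-1.897258977−-1.801102379)/0.012158 = -7.908916
  sinθ=0.103579, cosθ=0.994621
  F = (M+m)·ẍ + m·l·cosθ·θ̈ − m·l·sinθ·θ̇² = 10.040236 + -2.499567 − 0.106767 = 7.433902
step 3→4:
  ẍ = (ẋ'−ẋ)/dt = (-0.310596591−-0.325158586)/0.012158 = 1.197730
  θ̈ = (θ̇'−θ̇)/dt = (-1.901695702−-1.897258977)/0.012158 = -0.364922
  sinθ=0.081776, cosθ=0.996651
  F = (M+m)·ẍ + m·l·cosθ·θ̈ − m·l·sinθ·θ̇² = 1.258896 + -0.115567 − 0.093533 = 1.049796

F_0 = 11.056178 N
F_1 = -13.116627 N
F_2 = 7.433902 N
F_3 = 1.049796 N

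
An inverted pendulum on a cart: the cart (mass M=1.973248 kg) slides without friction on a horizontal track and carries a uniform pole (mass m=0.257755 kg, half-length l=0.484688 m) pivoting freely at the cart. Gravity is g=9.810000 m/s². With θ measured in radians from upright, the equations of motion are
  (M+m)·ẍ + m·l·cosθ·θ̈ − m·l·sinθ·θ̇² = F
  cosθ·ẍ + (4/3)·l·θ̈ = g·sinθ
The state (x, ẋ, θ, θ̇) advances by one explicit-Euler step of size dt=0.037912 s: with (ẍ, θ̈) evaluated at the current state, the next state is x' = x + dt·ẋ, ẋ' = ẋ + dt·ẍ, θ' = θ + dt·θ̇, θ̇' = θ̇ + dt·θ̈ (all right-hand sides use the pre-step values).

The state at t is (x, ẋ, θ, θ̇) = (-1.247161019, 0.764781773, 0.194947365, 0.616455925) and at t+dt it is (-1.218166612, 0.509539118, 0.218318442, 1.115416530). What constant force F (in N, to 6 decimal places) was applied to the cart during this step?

ẍ = (ẋ'−ẋ)/dt = (0.509539118−0.764781773)/0.037912 = -6.732503
θ̈ = (θ̇'−θ̇)/dt = (1.115416530−0.616455925)/0.037912 = 13.161020
sinθ=0.193715, cosθ=0.981058
F = (M+m)·ẍ + m·l·cosθ·θ̈ − m·l·sinθ·θ̇² = -15.020234 + 1.613071 − 0.009197 = -13.416360

F = -13.416360 N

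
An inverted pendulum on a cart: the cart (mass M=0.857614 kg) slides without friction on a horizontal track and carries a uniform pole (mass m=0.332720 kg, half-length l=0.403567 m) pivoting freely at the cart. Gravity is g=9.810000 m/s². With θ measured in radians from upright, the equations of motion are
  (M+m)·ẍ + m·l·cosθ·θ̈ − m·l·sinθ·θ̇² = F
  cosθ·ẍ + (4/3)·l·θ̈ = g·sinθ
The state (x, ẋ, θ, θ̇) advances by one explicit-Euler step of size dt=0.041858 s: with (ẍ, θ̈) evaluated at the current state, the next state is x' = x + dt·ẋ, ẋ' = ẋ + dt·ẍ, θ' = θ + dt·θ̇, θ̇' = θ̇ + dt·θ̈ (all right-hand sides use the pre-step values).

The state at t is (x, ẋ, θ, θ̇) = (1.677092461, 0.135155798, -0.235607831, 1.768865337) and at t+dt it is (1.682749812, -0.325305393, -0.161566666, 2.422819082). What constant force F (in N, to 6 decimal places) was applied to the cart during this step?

F = -10.956422 N

ẍ = (ẋ'−ẋ)/dt = (-0.325305393−0.135155798)/0.041858 = -11.000554
θ̈ = (θ̇'−θ̇)/dt = (2.422819082−1.768865337)/0.041858 = 15.623148
sinθ=-0.233434, cosθ=0.972373
F = (M+m)·ẍ + m·l·cosθ·θ̈ − m·l·sinθ·θ̇² = -13.094333 + 2.039839 − -0.098073 = -10.956422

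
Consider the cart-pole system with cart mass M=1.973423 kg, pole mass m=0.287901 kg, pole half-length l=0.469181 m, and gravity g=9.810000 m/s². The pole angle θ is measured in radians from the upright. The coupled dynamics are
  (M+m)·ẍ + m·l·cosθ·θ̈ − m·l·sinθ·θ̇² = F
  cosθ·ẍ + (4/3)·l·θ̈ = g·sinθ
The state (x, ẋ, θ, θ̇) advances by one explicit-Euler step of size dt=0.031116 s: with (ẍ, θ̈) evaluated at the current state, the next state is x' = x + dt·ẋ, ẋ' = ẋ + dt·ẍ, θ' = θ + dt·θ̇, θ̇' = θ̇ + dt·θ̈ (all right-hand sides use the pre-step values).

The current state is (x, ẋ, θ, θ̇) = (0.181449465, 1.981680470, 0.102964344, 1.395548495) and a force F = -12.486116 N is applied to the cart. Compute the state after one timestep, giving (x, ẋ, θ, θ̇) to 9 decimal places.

(0.243111435, 1.789064743, 0.146388231, 1.751972385)

sinθ=0.102782508, cosθ=0.994703853
temp = (F + m·l·θ̇²·sinθ)/(M+m) = (-12.486116 + 0.027039127)/2.261324 = -5.509638103
θ̈ = (g·sinθ − cosθ·temp)/(l·(4/3 − m·cos²θ/(M+m))) = 11.454682172
ẍ = temp − m·l·θ̈·cosθ/(M+m) = -6.190247031
Euler: x'=0.181449465+0.031116·1.981680470=0.243111435, ẋ'=1.981680470+0.031116·-6.190247031=1.789064743
       θ'=0.102964344+0.031116·1.395548495=0.146388231, θ̇'=1.395548495+0.031116·11.454682172=1.751972385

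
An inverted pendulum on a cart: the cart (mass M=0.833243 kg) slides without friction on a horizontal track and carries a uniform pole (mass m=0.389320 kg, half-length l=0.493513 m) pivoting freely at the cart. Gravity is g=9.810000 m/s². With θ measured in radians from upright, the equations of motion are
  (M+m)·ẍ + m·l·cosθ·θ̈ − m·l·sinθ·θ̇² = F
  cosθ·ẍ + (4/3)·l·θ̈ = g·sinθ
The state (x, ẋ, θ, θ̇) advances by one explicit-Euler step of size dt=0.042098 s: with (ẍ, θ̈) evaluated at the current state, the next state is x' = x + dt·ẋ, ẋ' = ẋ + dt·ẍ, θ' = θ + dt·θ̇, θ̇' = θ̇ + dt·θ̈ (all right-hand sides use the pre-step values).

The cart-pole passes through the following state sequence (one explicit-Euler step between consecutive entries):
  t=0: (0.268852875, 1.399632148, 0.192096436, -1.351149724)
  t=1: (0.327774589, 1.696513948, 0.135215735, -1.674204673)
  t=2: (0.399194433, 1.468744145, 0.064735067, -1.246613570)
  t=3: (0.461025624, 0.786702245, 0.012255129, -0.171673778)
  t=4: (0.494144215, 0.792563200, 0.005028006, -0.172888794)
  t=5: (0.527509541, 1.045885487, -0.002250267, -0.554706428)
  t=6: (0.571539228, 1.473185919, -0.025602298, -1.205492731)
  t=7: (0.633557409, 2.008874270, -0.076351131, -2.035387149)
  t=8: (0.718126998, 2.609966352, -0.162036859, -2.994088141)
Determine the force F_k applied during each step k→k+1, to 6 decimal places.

F_0 = 7.107446 N
F_1 = -4.753529 N
F_2 = -14.930684 N
F_3 = 0.164593 N
F_4 = 5.614087 N
F_5 = 9.439145 N
F_6 = 11.777628 N
F_7 = 13.154212 N

step 0→1:
  ẍ = (ẋ'−ẋ)/dt = (1.696513948−1.399632148)/0.042098 = 7.052159
  θ̈ = (θ̇'−θ̇)/dt = (-1.674204673−-1.351149724)/0.042098 = -7.673879
  sinθ=0.190917, cosθ=0.981606
  F = (M+m)·ẍ + m·l·cosθ·θ̈ − m·l·sinθ·θ̇² = 8.621709 + -1.447297 − 0.066966 = 7.107446
step 1→2:
  ẍ = (ẋ'−ẋ)/dt = (1.468744145−1.696513948)/0.042098 = -5.410466
  θ̈ = (θ̇'−θ̇)/dt = (-1.246613570−-1.674204673)/0.042098 = 10.157041
  sinθ=0.134804, cosθ=0.990872
  F = (M+m)·ẍ + m·l·cosθ·θ̈ − m·l·sinθ·θ̇² = -6.614636 + 1.933705 − 0.072598 = -4.753529
step 2→3:
  ẍ = (ẋ'−ẋ)/dt = (0.786702245−1.468744145)/0.042098 = -16.201290
  θ̈ = (θ̇'−θ̇)/dt = (-0.171673778−-1.246613570)/0.042098 = 25.534225
  sinθ=0.064690, cosθ=0.997905
  F = (M+m)·ẍ + m·l·cosθ·θ̈ − m·l·sinθ·θ̇² = -19.807098 + 4.895729 − 0.019315 = -14.930684
step 3→4:
  ẍ = (ẋ'−ẋ)/dt = (0.792563200−0.786702245)/0.042098 = 0.139222
  θ̈ = (θ̇'−θ̇)/dt = (-0.172888794−-0.171673778)/0.042098 = -0.028862
  sinθ=0.012255, cosθ=0.999925
  F = (M+m)·ẍ + m·l·cosθ·θ̈ − m·l·sinθ·θ̇² = 0.170207 + -0.005545 − 0.000069 = 0.164593
step 4→5:
  ẍ = (ẋ'−ẋ)/dt = (1.045885487−0.792563200)/0.042098 = 6.017442
  θ̈ = (θ̇'−θ̇)/dt = (-0.554706428−-0.172888794)/0.042098 = -9.069733
  sinθ=0.005028, cosθ=0.999987
  F = (M+m)·ẍ + m·l·cosθ·θ̈ − m·l·sinθ·θ̇² = 7.356702 + -1.742586 − 0.000029 = 5.614087
step 5→6:
  ẍ = (ẋ'−ẋ)/dt = (1.473185919−1.045885487)/0.042098 = 10.150136
  θ̈ = (θ̇'−θ̇)/dt = (-1.205492731−-0.554706428)/0.042098 = -15.458841
  sinθ=-0.002250, cosθ=0.999997
  F = (M+m)·ẍ + m·l·cosθ·θ̈ − m·l·sinθ·θ̇² = 12.409181 + -2.970169 − -0.000133 = 9.439145
step 6→7:
  ẍ = (ẋ'−ẋ)/dt = (2.008874270−1.473185919)/0.042098 = 12.724793
  θ̈ = (θ̇'−θ̇)/dt = (-2.035387149−-1.205492731)/0.042098 = -19.713393
  sinθ=-0.025600, cosθ=0.999672
  F = (M+m)·ẍ + m·l·cosθ·θ̈ − m·l·sinθ·θ̇² = 15.556862 + -3.786381 − -0.007148 = 11.777628
step 7→8:
  ẍ = (ẋ'−ẋ)/dt = (2.609966352−2.008874270)/0.042098 = 14.278400
  θ̈ = (θ̇'−θ̇)/dt = (-2.994088141−-2.035387149)/0.042098 = -22.773077
  sinθ=-0.076277, cosθ=0.997087
  F = (M+m)·ẍ + m·l·cosθ·θ̈ − m·l·sinθ·θ̇² = 17.456243 + -4.362746 − -0.060715 = 13.154212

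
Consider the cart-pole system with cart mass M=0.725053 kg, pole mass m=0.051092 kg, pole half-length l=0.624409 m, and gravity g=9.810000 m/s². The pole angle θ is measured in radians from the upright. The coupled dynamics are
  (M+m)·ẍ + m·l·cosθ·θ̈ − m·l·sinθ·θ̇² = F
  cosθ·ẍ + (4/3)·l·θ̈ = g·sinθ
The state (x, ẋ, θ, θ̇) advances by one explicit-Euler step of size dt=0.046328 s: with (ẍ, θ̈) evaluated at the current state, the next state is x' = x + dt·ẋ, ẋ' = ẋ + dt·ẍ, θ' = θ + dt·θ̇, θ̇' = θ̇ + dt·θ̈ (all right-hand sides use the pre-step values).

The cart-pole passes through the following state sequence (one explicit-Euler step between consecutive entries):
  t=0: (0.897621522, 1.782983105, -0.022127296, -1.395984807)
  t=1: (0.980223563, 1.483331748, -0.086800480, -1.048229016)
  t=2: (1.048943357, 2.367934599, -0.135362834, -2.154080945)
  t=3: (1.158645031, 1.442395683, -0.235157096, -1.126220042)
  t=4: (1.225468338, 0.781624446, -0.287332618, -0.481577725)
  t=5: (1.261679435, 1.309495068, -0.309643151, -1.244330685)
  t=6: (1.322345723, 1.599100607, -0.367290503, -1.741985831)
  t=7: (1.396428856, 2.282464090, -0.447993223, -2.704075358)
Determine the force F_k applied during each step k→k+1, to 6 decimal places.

F_0 = -4.779349 N
F_1 = 14.064377 N
F_2 = -14.784488 N
F_3 = -10.628949 N
F_4 = 8.341938 N
F_5 = 4.540492 N
F_6 = 10.865003 N

step 0→1:
  ẍ = (ẋ'−ẋ)/dt = (1.483331748−1.782983105)/0.046328 = -6.468040
  θ̈ = (θ̇'−θ̇)/dt = (-1.048229016−-1.395984807)/0.046328 = 7.506385
  sinθ=-0.022125, cosθ=0.999755
  F = (M+m)·ẍ + m·l·cosθ·θ̈ − m·l·sinθ·θ̇² = -5.020137 + 0.239412 − -0.001376 = -4.779349
step 1→2:
  ẍ = (ẋ'−ẋ)/dt = (2.367934599−1.483331748)/0.046328 = 19.094346
  θ̈ = (θ̇'−θ̇)/dt = (-2.154080945−-1.048229016)/0.046328 = -23.870055
  sinθ=-0.086692, cosθ=0.996235
  F = (M+m)·ẍ + m·l·cosθ·θ̈ − m·l·sinθ·θ̇² = 14.819981 + -0.758643 − -0.003039 = 14.064377
step 2→3:
  ẍ = (ẋ'−ẋ)/dt = (1.442395683−2.367934599)/0.046328 = -19.977960
  θ̈ = (θ̇'−θ̇)/dt = (-1.126220042−-2.154080945)/0.046328 = 22.186602
  sinθ=-0.134950, cosθ=0.990852
  F = (M+m)·ẍ + m·l·cosθ·θ̈ − m·l·sinθ·θ̇² = -15.505794 + 0.701329 − -0.019976 = -14.784488
step 3→4:
  ẍ = (ẋ'−ẋ)/dt = (0.781624446−1.442395683)/0.046328 = -14.262891
  θ̈ = (θ̇'−θ̇)/dt = (-0.481577725−-1.126220042)/0.046328 = 13.914745
  sinθ=-0.232996, cosθ=0.972478
  F = (M+m)·ẍ + m·l·cosθ·θ̈ − m·l·sinθ·θ̇² = -11.070072 + 0.431695 − -0.009428 = -10.628949
step 4→5:
  ẍ = (ẋ'−ẋ)/dt = (1.309495068−0.781624446)/0.046328 = 11.394203
  θ̈ = (θ̇'−θ̇)/dt = (-1.244330685−-0.481577725)/0.046328 = -16.464189
  sinθ=-0.283395, cosθ=0.959003
  F = (M+m)·ẍ + m·l·cosθ·θ̈ − m·l·sinθ·θ̇² = 8.843553 + -0.503712 − -0.002097 = 8.341938
step 5→6:
  ẍ = (ẋ'−ẋ)/dt = (1.599100607−1.309495068)/0.046328 = 6.251199
  θ̈ = (θ̇'−θ̇)/dt = (-1.741985831−-1.244330685)/0.046328 = -10.741995
  sinθ=-0.304719, cosθ=0.952442
  F = (M+m)·ẍ + m·l·cosθ·θ̈ − m·l·sinθ·θ̇² = 4.851837 + -0.326397 − -0.015052 = 4.540492
step 6→7:
  ẍ = (ẋ'−ẋ)/dt = (2.282464090−1.599100607)/0.046328 = 14.750550
  θ̈ = (θ̇'−θ̇)/dt = (-2.704075358−-1.741985831)/0.046328 = -20.766913
  sinθ=-0.359088, cosθ=0.933304
  F = (M+m)·ẍ + m·l·cosθ·θ̈ − m·l·sinθ·θ̇² = 11.448566 + -0.618325 − -0.034763 = 10.865003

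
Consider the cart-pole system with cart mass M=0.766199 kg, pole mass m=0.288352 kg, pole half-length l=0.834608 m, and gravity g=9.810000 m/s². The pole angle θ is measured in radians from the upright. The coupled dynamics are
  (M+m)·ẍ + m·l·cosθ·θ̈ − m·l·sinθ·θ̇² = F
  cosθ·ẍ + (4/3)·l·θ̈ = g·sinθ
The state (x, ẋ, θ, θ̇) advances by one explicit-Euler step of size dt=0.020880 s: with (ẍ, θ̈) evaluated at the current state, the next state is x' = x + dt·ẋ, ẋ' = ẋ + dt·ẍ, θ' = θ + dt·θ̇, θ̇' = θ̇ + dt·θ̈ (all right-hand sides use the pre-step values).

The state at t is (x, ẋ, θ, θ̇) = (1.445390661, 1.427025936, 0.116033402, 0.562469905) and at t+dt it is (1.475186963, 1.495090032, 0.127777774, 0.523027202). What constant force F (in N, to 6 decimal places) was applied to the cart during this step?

ẍ = (ẋ'−ẋ)/dt = (1.495090032−1.427025936)/0.020880 = 3.259775
θ̈ = (θ̇'−θ̇)/dt = (0.523027202−0.562469905)/0.020880 = -1.889018
sinθ=0.115773, cosθ=0.993276
F = (M+m)·ẍ + m·l·cosθ·θ̈ − m·l·sinθ·θ̇² = 3.437599 + -0.451556 − 0.008815 = 2.977228

F = 2.977228 N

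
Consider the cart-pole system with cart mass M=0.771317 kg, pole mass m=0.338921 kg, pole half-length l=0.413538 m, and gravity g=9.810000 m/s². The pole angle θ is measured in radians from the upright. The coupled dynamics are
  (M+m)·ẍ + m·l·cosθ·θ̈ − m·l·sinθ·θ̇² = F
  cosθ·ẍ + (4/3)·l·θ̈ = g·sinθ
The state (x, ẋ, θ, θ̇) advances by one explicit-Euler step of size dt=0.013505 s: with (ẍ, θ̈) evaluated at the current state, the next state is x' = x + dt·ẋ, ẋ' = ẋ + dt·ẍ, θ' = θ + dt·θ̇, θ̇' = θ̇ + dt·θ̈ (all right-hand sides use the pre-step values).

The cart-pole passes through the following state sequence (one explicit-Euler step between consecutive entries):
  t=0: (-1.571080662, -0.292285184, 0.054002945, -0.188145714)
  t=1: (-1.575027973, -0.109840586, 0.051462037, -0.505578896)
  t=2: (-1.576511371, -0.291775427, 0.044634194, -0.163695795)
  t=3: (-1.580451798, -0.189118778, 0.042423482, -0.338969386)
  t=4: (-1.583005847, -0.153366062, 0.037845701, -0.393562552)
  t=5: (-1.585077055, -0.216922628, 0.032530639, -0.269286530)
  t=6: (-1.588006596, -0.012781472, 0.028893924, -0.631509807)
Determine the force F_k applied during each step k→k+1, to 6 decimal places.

step 0→1:
  ẍ = (ẋ'−ẋ)/dt = (-0.109840586−-0.292285184)/0.013505 = 13.509411
  θ̈ = (θ̇'−θ̇)/dt = (-0.505578896−-0.188145714)/0.013505 = -23.504864
  sinθ=0.053977, cosθ=0.998542
  F = (M+m)·ẍ + m·l·cosθ·θ̈ − m·l·sinθ·θ̇² = 14.998662 + -3.289562 − 0.000268 = 11.708832
step 1→2:
  ẍ = (ẋ'−ẋ)/dt = (-0.291775427−-0.109840586)/0.013505 = -13.471665
  θ̈ = (θ̇'−θ̇)/dt = (-0.163695795−-0.505578896)/0.013505 = 25.315298
  sinθ=0.051439, cosθ=0.998676
  F = (M+m)·ẍ + m·l·cosθ·θ̈ − m·l·sinθ·θ̇² = -14.956755 + 3.543412 − 0.001843 = -11.415186
step 2→3:
  ẍ = (ẋ'−ẋ)/dt = (-0.189118778−-0.291775427)/0.013505 = 7.601381
  θ̈ = (θ̇'−θ̇)/dt = (-0.338969386−-0.163695795)/0.013505 = -12.978422
  sinθ=0.044619, cosθ=0.999004
  F = (M+m)·ẍ + m·l·cosθ·θ̈ − m·l·sinθ·θ̇² = 8.439342 + -1.817201 − 0.000168 = 6.621973
step 3→4:
  ẍ = (ẋ'−ẋ)/dt = (-0.153366062−-0.189118778)/0.013505 = 2.647369
  θ̈ = (θ̇'−θ̇)/dt = (-0.393562552−-0.338969386)/0.013505 = -4.042441
  sinθ=0.042411, cosθ=0.999100
  F = (M+m)·ẍ + m·l·cosθ·θ̈ − m·l·sinθ·θ̇² = 2.939209 + -0.566065 − 0.000683 = 2.372461
step 4→5:
  ẍ = (ẋ'−ẋ)/dt = (-0.216922628−-0.153366062)/0.013505 = -4.706151
  θ̈ = (θ̇'−θ̇)/dt = (-0.269286530−-0.393562552)/0.013505 = 9.202223
  sinθ=0.037837, cosθ=0.999284
  F = (M+m)·ẍ + m·l·cosθ·θ̈ − m·l·sinθ·θ̇² = -5.224947 + 1.288830 − 0.000821 = -3.936939
step 5→6:
  ẍ = (ẋ'−ẋ)/dt = (-0.012781472−-0.216922628)/0.013505 = 15.115969
  θ̈ = (θ̇'−θ̇)/dt = (-0.631509807−-0.269286530)/0.013505 = -26.821420
  sinθ=0.032525, cosθ=0.999471
  F = (M+m)·ẍ + m·l·cosθ·θ̈ − m·l·sinθ·θ̇² = 16.782323 + -3.757213 − 0.000331 = 13.024779

F_0 = 11.708832 N
F_1 = -11.415186 N
F_2 = 6.621973 N
F_3 = 2.372461 N
F_4 = -3.936939 N
F_5 = 13.024779 N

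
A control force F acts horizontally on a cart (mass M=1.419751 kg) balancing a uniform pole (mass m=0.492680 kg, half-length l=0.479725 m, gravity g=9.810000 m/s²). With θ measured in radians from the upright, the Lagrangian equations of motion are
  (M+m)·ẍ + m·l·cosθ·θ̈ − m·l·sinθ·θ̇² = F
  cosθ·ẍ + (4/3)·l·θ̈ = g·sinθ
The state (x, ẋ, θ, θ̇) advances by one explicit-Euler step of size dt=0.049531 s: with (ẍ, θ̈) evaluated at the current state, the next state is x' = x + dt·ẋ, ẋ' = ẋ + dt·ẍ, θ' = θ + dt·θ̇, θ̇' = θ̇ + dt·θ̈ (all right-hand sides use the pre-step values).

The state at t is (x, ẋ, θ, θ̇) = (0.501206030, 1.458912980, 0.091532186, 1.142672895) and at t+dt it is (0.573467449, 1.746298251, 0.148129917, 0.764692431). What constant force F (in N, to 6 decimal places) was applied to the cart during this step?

ẍ = (ẋ'−ẋ)/dt = (1.746298251−1.458912980)/0.049531 = 5.802129
θ̈ = (θ̇'−θ̇)/dt = (0.764692431−1.142672895)/0.049531 = -7.631190
sinθ=0.091404, cosθ=0.995814
F = (M+m)·ẍ + m·l·cosθ·θ̈ − m·l·sinθ·θ̇² = 11.096172 + -1.796088 − 0.028208 = 9.271876

F = 9.271876 N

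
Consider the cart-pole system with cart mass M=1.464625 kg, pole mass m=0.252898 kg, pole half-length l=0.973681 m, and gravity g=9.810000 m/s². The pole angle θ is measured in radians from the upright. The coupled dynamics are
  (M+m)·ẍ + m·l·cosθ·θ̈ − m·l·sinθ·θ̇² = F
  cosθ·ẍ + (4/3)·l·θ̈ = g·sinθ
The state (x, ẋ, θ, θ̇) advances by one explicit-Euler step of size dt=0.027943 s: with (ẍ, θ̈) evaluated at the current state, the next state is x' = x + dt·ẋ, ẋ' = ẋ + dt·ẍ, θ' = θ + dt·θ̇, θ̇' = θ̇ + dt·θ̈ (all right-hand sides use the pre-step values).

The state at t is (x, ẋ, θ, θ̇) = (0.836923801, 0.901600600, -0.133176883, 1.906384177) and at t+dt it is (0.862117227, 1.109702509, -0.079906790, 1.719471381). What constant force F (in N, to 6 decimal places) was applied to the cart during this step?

F = 11.277317 N

ẍ = (ẋ'−ẋ)/dt = (1.109702509−0.901600600)/0.027943 = 7.447372
θ̈ = (θ̇'−θ̇)/dt = (1.719471381−1.906384177)/0.027943 = -6.689074
sinθ=-0.132784, cosθ=0.991145
F = (M+m)·ẍ + m·l·cosθ·θ̈ − m·l·sinθ·θ̇² = 12.791032 + -1.632546 − -0.118830 = 11.277317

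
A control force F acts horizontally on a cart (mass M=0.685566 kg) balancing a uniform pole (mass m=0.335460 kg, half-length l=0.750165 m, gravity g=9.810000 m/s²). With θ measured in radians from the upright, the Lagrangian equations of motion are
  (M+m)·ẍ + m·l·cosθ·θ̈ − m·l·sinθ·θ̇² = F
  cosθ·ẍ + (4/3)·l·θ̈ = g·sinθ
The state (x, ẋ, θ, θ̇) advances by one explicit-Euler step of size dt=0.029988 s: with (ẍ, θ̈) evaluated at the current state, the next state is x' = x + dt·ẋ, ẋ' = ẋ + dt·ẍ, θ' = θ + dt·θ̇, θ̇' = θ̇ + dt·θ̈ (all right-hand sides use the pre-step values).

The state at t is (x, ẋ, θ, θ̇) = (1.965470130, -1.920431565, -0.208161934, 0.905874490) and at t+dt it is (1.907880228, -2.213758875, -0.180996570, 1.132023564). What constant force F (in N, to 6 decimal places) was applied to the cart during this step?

F = -8.087671 N

ẍ = (ẋ'−ẋ)/dt = (-2.213758875−-1.920431565)/0.029988 = -9.781490
θ̈ = (θ̇'−θ̇)/dt = (1.132023564−0.905874490)/0.029988 = 7.541319
sinθ=-0.206662, cosθ=0.978412
F = (M+m)·ẍ + m·l·cosθ·θ̈ − m·l·sinθ·θ̇² = -9.987155 + 1.856807 − -0.042677 = -8.087671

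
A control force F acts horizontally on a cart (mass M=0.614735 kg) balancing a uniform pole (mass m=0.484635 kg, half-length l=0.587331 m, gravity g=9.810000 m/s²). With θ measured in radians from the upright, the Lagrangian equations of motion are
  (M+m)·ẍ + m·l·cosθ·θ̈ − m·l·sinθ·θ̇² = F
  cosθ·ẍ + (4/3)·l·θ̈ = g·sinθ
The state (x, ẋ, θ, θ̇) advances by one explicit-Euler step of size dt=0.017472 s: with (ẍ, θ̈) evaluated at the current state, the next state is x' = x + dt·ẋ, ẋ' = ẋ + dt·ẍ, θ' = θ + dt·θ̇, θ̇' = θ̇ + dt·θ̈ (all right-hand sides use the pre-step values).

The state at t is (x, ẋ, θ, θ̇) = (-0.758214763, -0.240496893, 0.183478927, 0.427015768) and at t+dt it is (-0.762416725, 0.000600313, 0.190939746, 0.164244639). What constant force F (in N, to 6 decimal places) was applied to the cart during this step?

F = 10.951783 N

ẍ = (ẋ'−ẋ)/dt = (0.000600313−-0.240496893)/0.017472 = 13.799062
θ̈ = (θ̇'−θ̇)/dt = (0.164244639−0.427015768)/0.017472 = -15.039556
sinθ=0.182451, cosθ=0.983215
F = (M+m)·ẍ + m·l·cosθ·θ̈ − m·l·sinθ·θ̇² = 15.170274 + -4.209022 − 0.009470 = 10.951783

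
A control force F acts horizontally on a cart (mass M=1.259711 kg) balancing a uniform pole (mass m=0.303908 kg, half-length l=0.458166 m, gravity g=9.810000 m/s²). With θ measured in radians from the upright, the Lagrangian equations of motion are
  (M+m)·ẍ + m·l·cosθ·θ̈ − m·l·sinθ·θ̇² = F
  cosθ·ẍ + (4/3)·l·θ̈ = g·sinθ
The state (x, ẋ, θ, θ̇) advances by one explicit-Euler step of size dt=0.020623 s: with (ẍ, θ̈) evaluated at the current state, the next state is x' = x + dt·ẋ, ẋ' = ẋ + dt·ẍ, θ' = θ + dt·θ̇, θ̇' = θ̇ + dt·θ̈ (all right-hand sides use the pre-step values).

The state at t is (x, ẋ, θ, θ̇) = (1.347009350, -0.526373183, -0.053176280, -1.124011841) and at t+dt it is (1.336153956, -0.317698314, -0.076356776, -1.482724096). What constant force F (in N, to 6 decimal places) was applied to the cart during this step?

F = 13.412414 N

ẍ = (ẋ'−ẋ)/dt = (-0.317698314−-0.526373183)/0.020623 = 10.118551
θ̈ = (θ̇'−θ̇)/dt = (-1.482724096−-1.124011841)/0.020623 = -17.393796
sinθ=-0.053151, cosθ=0.998586
F = (M+m)·ẍ + m·l·cosθ·θ̈ − m·l·sinθ·θ̇² = 15.821558 + -2.418494 − -0.009350 = 13.412414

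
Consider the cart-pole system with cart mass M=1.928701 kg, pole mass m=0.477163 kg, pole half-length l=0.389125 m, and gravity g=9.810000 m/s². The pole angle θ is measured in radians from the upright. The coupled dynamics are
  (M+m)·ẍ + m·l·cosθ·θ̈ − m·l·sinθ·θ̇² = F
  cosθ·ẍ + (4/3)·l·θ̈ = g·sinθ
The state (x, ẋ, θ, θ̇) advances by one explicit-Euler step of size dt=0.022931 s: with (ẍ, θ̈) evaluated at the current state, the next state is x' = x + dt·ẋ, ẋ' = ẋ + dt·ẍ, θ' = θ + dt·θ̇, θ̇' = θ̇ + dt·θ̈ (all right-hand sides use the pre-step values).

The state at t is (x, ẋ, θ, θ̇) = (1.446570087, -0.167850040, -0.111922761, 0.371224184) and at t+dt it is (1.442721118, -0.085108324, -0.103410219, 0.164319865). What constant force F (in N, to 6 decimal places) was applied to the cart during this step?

F = 7.019059 N

ẍ = (ẋ'−ẋ)/dt = (-0.085108324−-0.167850040)/0.022931 = 3.608291
θ̈ = (θ̇'−θ̇)/dt = (0.164319865−0.371224184)/0.022931 = -9.022909
sinθ=-0.111689, cosθ=0.993743
F = (M+m)·ẍ + m·l·cosθ·θ̈ − m·l·sinθ·θ̇² = 8.681057 + -1.664856 − -0.002858 = 7.019059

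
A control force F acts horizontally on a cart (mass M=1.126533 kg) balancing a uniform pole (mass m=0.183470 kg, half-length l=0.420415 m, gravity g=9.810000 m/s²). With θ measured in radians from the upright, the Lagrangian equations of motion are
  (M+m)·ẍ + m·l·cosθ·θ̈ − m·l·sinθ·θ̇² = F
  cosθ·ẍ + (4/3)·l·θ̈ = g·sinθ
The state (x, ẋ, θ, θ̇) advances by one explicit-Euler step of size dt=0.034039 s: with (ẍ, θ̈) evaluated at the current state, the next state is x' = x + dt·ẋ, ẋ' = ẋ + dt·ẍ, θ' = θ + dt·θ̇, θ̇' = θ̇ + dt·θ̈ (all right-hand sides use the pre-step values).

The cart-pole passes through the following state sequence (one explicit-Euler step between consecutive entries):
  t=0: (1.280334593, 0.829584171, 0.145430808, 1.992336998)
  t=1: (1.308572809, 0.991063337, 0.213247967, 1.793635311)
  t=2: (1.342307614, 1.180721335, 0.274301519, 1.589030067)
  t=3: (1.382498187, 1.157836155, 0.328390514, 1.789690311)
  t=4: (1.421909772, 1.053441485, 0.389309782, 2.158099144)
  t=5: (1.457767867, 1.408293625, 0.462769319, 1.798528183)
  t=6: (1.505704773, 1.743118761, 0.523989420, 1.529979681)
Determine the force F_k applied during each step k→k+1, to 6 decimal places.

step 0→1:
  ẍ = (ẋ'−ẋ)/dt = (0.991063337−0.829584171)/0.034039 = 4.743946
  θ̈ = (θ̇'−θ̇)/dt = (1.793635311−1.992336998)/0.034039 = -5.837471
  sinθ=0.144919, cosθ=0.989444
  F = (M+m)·ẍ + m·l·cosθ·θ̈ − m·l·sinθ·θ̇² = 6.214583 + -0.445512 − 0.044370 = 5.724701
step 1→2:
  ẍ = (ẋ'−ẋ)/dt = (1.180721335−0.991063337)/0.034039 = 5.571785
  θ̈ = (θ̇'−θ̇)/dt = (1.589030067−1.793635311)/0.034039 = -6.010906
  sinθ=0.211635, cosθ=0.977349
  F = (M+m)·ẍ + m·l·cosθ·θ̈ − m·l·sinθ·θ̇² = 7.299055 + -0.453140 − 0.052517 = 6.793398
step 2→3:
  ẍ = (ẋ'−ẋ)/dt = (1.157836155−1.180721335)/0.034039 = -0.672322
  θ̈ = (θ̇'−θ̇)/dt = (1.789690311−1.589030067)/0.034039 = 5.895010
  sinθ=0.270875, cosθ=0.962615
  F = (M+m)·ẍ + m·l·cosθ·θ̈ − m·l·sinθ·θ̇² = -0.880744 + 0.437704 − 0.052756 = -0.495797
step 3→4:
  ẍ = (ẋ'−ẋ)/dt = (1.053441485−1.157836155)/0.034039 = -3.066914
  θ̈ = (θ̇'−θ̇)/dt = (2.158099144−1.789690311)/0.034039 = 10.823139
  sinθ=0.322520, cosθ=0.946563
  F = (M+m)·ẍ + m·l·cosθ·θ̈ − m·l·sinθ·θ̇² = -4.017666 + 0.790216 − 0.079681 = -3.307131
step 4→5:
  ẍ = (ẋ'−ẋ)/dt = (1.408293625−1.053441485)/0.034039 = 10.424870
  θ̈ = (θ̇'−θ̇)/dt = (1.798528183−2.158099144)/0.034039 = -10.563500
  sinθ=0.379550, cosθ=0.925171
  F = (M+m)·ẍ + m·l·cosθ·θ̈ − m·l·sinθ·θ̇² = 13.656611 + -0.753830 − 0.136350 = 12.766431
step 5→6:
  ẍ = (ẋ'−ẋ)/dt = (1.743118761−1.408293625)/0.034039 = 9.836515
  θ̈ = (θ̇'−θ̇)/dt = (1.529979681−1.798528183)/0.034039 = -7.889436
  sinθ=0.446428, cosθ=0.894820
  F = (M+m)·ẍ + m·l·cosθ·θ̈ − m·l·sinθ·θ̇² = 12.885864 + -0.544534 − 0.111386 = 12.229945

F_0 = 5.724701 N
F_1 = 6.793398 N
F_2 = -0.495797 N
F_3 = -3.307131 N
F_4 = 12.766431 N
F_5 = 12.229945 N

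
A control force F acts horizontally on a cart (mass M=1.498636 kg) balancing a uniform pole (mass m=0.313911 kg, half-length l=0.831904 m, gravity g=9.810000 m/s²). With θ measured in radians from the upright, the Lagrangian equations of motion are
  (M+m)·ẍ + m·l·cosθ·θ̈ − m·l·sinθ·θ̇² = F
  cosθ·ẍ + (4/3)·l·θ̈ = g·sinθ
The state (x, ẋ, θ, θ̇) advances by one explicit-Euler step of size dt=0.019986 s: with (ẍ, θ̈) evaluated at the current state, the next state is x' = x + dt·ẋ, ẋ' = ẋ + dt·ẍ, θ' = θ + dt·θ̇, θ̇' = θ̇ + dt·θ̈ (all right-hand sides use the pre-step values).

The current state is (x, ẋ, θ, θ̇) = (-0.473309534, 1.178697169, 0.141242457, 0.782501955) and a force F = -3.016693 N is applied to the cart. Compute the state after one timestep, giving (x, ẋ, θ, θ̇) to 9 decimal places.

(-0.449752092, 1.136798097, 0.156881541, 0.844782781)

sinθ=0.140773307, cosθ=0.990041856
temp = (F + m·l·θ̇²·sinθ)/(M+m) = (-3.016693 + 0.022509763)/1.812547 = -1.651920329
θ̈ = (g·sinθ − cosθ·temp)/(l·(4/3 − m·cos²θ/(M+m))) = 3.116222635
ẍ = temp − m·l·θ̈·cosθ/(M+m) = -2.096421085
Euler: x'=-0.473309534+0.019986·1.178697169=-0.449752092, ẋ'=1.178697169+0.019986·-2.096421085=1.136798097
       θ'=0.141242457+0.019986·0.782501955=0.156881541, θ̇'=0.782501955+0.019986·3.116222635=0.844782781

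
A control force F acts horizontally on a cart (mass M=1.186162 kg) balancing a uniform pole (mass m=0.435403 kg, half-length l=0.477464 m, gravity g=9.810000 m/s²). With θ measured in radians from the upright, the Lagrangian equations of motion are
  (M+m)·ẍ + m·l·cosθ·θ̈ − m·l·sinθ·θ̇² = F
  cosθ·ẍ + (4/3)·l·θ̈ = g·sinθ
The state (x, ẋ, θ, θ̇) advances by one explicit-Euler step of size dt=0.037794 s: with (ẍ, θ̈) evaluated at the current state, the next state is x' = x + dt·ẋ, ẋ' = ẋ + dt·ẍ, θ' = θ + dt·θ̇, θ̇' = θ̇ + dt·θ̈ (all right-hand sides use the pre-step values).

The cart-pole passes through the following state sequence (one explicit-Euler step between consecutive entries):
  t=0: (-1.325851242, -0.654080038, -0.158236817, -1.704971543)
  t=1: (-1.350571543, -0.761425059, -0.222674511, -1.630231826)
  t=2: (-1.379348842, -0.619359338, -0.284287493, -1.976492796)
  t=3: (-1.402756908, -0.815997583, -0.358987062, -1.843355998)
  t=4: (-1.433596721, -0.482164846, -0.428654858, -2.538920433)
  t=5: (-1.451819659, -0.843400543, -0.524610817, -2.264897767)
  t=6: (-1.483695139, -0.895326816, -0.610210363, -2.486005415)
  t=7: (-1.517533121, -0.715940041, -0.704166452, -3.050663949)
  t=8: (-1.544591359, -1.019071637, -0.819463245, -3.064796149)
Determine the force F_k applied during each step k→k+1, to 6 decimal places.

step 0→1:
  ẍ = (ẋ'−ẋ)/dt = (-0.761425059−-0.654080038)/0.037794 = -2.840266
  θ̈ = (θ̇'−θ̇)/dt = (-1.630231826−-1.704971543)/0.037794 = 1.977555
  sinθ=-0.157577, cosθ=0.987507
  F = (M+m)·ẍ + m·l·cosθ·θ̈ − m·l·sinθ·θ̇² = -4.605676 + 0.405976 − -0.095227 = -4.104473
step 1→2:
  ẍ = (ẋ'−ẋ)/dt = (-0.619359338−-0.761425059)/0.037794 = 3.758949
  θ̈ = (θ̇'−θ̇)/dt = (-1.976492796−-1.630231826)/0.037794 = -9.161797
  sinθ=-0.220839, cosθ=0.975310
  F = (M+m)·ẍ + m·l·cosθ·θ̈ − m·l·sinθ·θ̇² = 6.095380 + -1.857614 − -0.122013 = 4.359779
step 2→3:
  ẍ = (ẋ'−ẋ)/dt = (-0.815997583−-0.619359338)/0.037794 = -5.202896
  θ̈ = (θ̇'−θ̇)/dt = (-1.843355998−-1.976492796)/0.037794 = 3.522697
  sinθ=-0.280474, cosθ=0.959862
  F = (M+m)·ẍ + m·l·cosθ·θ̈ − m·l·sinθ·θ̇² = -8.436834 + 0.702936 − -0.227779 = -7.506118
step 3→4:
  ẍ = (ẋ'−ẋ)/dt = (-0.482164846−-0.815997583)/0.037794 = 8.832956
  θ̈ = (θ̇'−θ̇)/dt = (-2.538920433−-1.843355998)/0.037794 = -18.404097
  sinθ=-0.351326, cosθ=0.936253
  F = (M+m)·ẍ + m·l·cosθ·θ̈ − m·l·sinθ·θ̇² = 14.323212 + -3.582118 − -0.248177 = 10.989271
step 4→5:
  ẍ = (ẋ'−ẋ)/dt = (-0.843400543−-0.482164846)/0.037794 = -9.558017
  θ̈ = (θ̇'−θ̇)/dt = (-2.264897767−-2.538920433)/0.037794 = 7.250428
  sinθ=-0.415648, cosθ=0.909526
  F = (M+m)·ẍ + m·l·cosθ·θ̈ − m·l·sinθ·θ̇² = -15.498946 + 1.370915 − -0.557001 = -13.571030
step 5→6:
  ẍ = (ẋ'−ẋ)/dt = (-0.895326816−-0.843400543)/0.037794 = -1.373929
  θ̈ = (θ̇'−θ̇)/dt = (-2.486005415−-2.264897767)/0.037794 = -5.850337
  sinθ=-0.500876, cosθ=0.865519
  F = (M+m)·ẍ + m·l·cosθ·θ̈ − m·l·sinθ·θ̇² = -2.227915 + -1.052663 − -0.534146 = -2.746433
step 6→7:
  ẍ = (ẋ'−ẋ)/dt = (-0.715940041−-0.895326816)/0.037794 = 4.746435
  θ̈ = (θ̇'−θ̇)/dt = (-3.050663949−-2.486005415)/0.037794 = -14.940428
  sinθ=-0.573040, cosθ=0.819527
  F = (M+m)·ẍ + m·l·cosθ·θ̈ − m·l·sinθ·θ̇² = 7.696653 + -2.545415 − -0.736243 = 5.887481
step 7→8:
  ẍ = (ẋ'−ẋ)/dt = (-1.019071637−-0.715940041)/0.037794 = -8.020628
  θ̈ = (θ̇'−θ̇)/dt = (-3.064796149−-3.050663949)/0.037794 = -0.373927
  sinθ=-0.647399, cosθ=0.762151
  F = (M+m)·ẍ + m·l·cosθ·θ̈ − m·l·sinθ·θ̇² = -13.005969 + -0.059246 − -1.252543 = -11.812672

F_0 = -4.104473 N
F_1 = 4.359779 N
F_2 = -7.506118 N
F_3 = 10.989271 N
F_4 = -13.571030 N
F_5 = -2.746433 N
F_6 = 5.887481 N
F_7 = -11.812672 N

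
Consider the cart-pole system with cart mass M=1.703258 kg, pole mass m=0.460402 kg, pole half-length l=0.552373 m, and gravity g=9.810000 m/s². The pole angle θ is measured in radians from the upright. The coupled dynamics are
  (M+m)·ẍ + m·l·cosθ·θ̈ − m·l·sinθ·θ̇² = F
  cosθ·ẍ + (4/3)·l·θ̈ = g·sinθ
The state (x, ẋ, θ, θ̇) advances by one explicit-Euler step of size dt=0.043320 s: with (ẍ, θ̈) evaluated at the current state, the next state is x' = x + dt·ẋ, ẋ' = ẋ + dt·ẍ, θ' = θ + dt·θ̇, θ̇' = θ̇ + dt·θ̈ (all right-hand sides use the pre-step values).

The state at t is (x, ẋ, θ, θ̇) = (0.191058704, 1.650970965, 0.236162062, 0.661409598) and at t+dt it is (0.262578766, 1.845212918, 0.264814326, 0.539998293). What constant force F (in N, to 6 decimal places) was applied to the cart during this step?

ẍ = (ẋ'−ẋ)/dt = (1.845212918−1.650970965)/0.043320 = 4.483886
θ̈ = (θ̇'−θ̇)/dt = (0.539998293−0.661409598)/0.043320 = -2.802662
sinθ=0.233973, cosθ=0.972243
F = (M+m)·ẍ + m·l·cosθ·θ̈ − m·l·sinθ·θ̇² = 9.701605 + -0.692971 − 0.026030 = 8.982604

F = 8.982604 N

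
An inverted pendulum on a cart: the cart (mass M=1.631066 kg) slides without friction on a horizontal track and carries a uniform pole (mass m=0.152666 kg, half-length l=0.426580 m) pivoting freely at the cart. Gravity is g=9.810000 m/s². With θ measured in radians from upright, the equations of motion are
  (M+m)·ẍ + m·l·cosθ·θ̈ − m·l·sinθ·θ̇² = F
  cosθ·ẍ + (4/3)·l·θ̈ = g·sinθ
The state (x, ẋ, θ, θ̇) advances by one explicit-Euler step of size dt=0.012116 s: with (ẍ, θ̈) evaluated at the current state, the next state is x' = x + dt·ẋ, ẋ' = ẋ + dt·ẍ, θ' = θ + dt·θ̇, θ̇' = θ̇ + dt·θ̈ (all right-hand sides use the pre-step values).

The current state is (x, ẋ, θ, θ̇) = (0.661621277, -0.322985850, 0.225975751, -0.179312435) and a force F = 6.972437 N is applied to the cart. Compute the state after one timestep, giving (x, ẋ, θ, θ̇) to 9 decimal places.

sinθ=0.224057412, cosθ=0.974575947
temp = (F + m·l·θ̇²·sinθ)/(M+m) = (6.972437 + 0.000469162)/1.783732 = 3.909166939
θ̈ = (g·sinθ − cosθ·temp)/(l·(4/3 − m·cos²θ/(M+m))) = -3.017765705
ẍ = temp − m·l·θ̈·cosθ/(M+m) = 4.016544719
Euler: x'=0.661621277+0.012116·-0.322985850=0.657707980, ẋ'=-0.322985850+0.012116·4.016544719=-0.274321394
       θ'=0.225975751+0.012116·-0.179312435=0.223803202, θ̇'=-0.179312435+0.012116·-3.017765705=-0.215875684

(0.657707980, -0.274321394, 0.223803202, -0.215875684)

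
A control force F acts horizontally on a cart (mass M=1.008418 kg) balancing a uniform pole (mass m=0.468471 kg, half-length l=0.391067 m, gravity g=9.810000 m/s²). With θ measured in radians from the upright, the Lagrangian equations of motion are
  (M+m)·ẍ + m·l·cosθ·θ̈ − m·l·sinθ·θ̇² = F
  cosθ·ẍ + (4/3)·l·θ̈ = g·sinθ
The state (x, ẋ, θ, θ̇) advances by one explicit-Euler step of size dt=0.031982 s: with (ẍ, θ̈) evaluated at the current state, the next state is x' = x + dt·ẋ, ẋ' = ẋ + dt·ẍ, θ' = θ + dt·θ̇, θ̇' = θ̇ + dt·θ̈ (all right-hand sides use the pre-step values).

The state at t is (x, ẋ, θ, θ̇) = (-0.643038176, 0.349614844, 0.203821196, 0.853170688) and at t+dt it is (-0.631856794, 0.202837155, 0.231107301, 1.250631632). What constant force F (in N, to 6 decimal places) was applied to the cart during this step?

ẍ = (ẋ'−ẋ)/dt = (0.202837155−0.349614844)/0.031982 = -4.589384
θ̈ = (θ̇'−θ̇)/dt = (1.250631632−0.853170688)/0.031982 = 12.427645
sinθ=0.202413, cosθ=0.979300
F = (M+m)·ẍ + m·l·cosθ·θ̈ − m·l·sinθ·θ̇² = -6.778011 + 2.229660 − 0.026993 = -4.575344

F = -4.575344 N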